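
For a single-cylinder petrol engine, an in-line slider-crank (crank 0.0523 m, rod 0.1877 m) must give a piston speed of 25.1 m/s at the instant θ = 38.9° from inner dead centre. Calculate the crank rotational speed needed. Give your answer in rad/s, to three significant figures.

For an in-line slider-crank, |v_piston| = rω|sinθ|·[1 + r cosθ/√(L² − r² sin²θ)].
With r = 0.0523 m, L = 0.1877 m, θ = 38.9°: the bracketed kinematic factor |dx/dθ| = 0.040076 m.
ω = v/|dx/dθ| = 25.1/0.040076 = 626.31 rad/s.

626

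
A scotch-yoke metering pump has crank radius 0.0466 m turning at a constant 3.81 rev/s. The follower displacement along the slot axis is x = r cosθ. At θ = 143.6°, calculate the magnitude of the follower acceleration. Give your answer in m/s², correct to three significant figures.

21.5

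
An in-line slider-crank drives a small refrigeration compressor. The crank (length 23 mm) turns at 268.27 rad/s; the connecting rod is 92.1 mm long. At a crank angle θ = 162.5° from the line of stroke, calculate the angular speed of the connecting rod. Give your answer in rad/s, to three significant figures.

64.1

ω = 268.3 rad/s
The rod makes angle φ with the slider axis where L sinφ = r sinθ; differentiating, L cosφ·φ̇ = r ω cosθ.
L cosφ = √(L² − r² sin²θ) = 0.09184 m.
|ω_rod| = r ω |cosθ| / √(L² − r² sin²θ) = 0.023·268.3·0.95372/0.09184 = 64.075 rad/s.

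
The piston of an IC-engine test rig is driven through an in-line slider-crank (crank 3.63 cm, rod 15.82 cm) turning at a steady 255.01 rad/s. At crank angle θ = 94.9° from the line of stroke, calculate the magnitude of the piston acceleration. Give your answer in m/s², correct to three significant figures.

750

ω = 255 rad/s
x(θ) = r cosθ + √(L² − r² sin²θ); with ω constant, a = ω²·d²x/dθ².
d²x/dθ² = −r cosθ − r²(cos2θ)/√u − r⁴ sin²2θ/(4u^{3/2}),  u = L² − r² sin²θ = 0.0237192 m².
Substituting r = 0.0363 m, L = 0.1582 m, θ = 94.9°: d²x/dθ² = +0.011528 m.
a = ω²·d²x/dθ² = (255)²·(+0.011528) = +749.68 m/s²;  |a| = 749.68 m/s².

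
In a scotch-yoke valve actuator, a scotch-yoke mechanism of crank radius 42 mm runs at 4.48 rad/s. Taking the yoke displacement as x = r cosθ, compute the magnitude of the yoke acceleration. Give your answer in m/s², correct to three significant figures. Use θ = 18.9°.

ω = 4.48 rad/s
x = r cosθ ⇒ ẍ = −rω² cosθ (ω constant).
|a| = rω²|cosθ| = 0.042·(4.48)²·|cos 18.9°| = 0.79751 m/s².

0.798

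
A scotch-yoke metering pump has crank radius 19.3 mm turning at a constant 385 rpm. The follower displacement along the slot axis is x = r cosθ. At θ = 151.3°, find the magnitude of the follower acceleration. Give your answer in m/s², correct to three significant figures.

27.5

ω = 40.32 rad/s (from 385 rpm).
x = r cosθ ⇒ ẍ = −rω² cosθ (ω constant).
|a| = rω²|cosθ| = 0.0193·(40.32)²·|cos 151.3°| = 27.517 m/s².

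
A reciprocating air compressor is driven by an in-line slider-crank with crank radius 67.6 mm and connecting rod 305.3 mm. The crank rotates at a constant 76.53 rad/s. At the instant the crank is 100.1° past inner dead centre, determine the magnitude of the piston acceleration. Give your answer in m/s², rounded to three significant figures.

154

ω = 76.53 rad/s
x(θ) = r cosθ + √(L² − r² sin²θ); with ω constant, a = ω²·d²x/dθ².
d²x/dθ² = −r cosθ − r²(cos2θ)/√u − r⁴ sin²2θ/(4u^{3/2}),  u = L² − r² sin²θ = 0.0887789 m².
Substituting r = 0.0676 m, L = 0.3053 m, θ = 100.1°: d²x/dθ² = +0.026225 m.
a = ω²·d²x/dθ² = (76.53)²·(+0.026225) = +153.59 m/s²;  |a| = 153.59 m/s².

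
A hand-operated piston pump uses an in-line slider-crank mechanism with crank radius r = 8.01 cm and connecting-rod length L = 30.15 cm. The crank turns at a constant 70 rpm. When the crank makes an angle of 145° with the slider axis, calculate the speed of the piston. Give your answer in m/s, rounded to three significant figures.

ω = 2π·70/60 = 7.33 rad/s
For an in-line slider-crank, x = r cosθ + √(L² − r² sin²θ), so v = −rω sinθ·[1 + r cosθ/√(L² − r² sin²θ)].
With r = 0.0801 m, L = 0.3015 m, θ = 145°: √(L² − r² sin²θ) = 0.29798 m.
v = −0.0801·7.33·0.57358·[1 + 0.0801·-0.81915/0.29798] = -0.26262 m/s.
|v| = 0.26262 m/s.

0.263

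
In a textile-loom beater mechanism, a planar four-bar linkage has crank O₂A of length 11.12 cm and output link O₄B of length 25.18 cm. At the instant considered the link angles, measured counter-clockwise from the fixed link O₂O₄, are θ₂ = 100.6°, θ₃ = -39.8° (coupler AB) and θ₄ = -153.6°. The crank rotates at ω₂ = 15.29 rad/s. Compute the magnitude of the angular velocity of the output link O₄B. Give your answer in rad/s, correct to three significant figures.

4.70

ω₂ = 15.29 rad/s
Differentiating the loop-closure r₂e^{iθ₂}+r₃e^{iθ₃}=r₁+r₄e^{iθ₄} gives r₂ω₂e^{iθ₂}+r₃ω₃e^{iθ₃}=r₄ω₄e^{iθ₄}.
Eliminating the other unknown: ω₄ = r₂ω₂ sin(θ₂−θ₃) / [r₄ sin(θ₄−θ₃)].
Numerator sine = +0.63742; denominator sine = -0.91496.
Result = 0.1112·15.29·(+0.63742) / (0.2518·(-0.91496)) = -4.7042 rad/s; magnitude 4.7042 rad/s.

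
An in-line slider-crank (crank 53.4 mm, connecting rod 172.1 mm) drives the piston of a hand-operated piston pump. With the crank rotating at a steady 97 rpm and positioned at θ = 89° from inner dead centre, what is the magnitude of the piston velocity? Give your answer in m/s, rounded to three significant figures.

0.545

ω = 2π·97/60 = 10.16 rad/s
For an in-line slider-crank, x = r cosθ + √(L² − r² sin²θ), so v = −rω sinθ·[1 + r cosθ/√(L² − r² sin²θ)].
With r = 0.0534 m, L = 0.1721 m, θ = 89°: √(L² − r² sin²θ) = 0.16361 m.
v = −0.0534·10.16·0.99985·[1 + 0.0534·0.01745/0.16361] = -0.54543 m/s.
|v| = 0.54543 m/s.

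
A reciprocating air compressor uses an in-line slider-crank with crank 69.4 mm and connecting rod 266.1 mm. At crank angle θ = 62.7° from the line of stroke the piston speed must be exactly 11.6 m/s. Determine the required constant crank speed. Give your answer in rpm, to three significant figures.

1600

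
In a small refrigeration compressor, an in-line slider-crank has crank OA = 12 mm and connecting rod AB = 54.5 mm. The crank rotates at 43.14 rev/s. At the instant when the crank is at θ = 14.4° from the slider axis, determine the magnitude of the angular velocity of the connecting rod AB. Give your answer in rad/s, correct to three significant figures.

57.9

ω = 271.1 rad/s (converted from 43.14 rev/s).
The rod makes angle φ with the slider axis where L sinφ = r sinθ; differentiating, L cosφ·φ̇ = r ω cosθ.
L cosφ = √(L² − r² sin²θ) = 0.054418 m.
|ω_rod| = r ω |cosθ| / √(L² − r² sin²θ) = 0.012·271.1·0.96858/0.054418 = 57.894 rad/s.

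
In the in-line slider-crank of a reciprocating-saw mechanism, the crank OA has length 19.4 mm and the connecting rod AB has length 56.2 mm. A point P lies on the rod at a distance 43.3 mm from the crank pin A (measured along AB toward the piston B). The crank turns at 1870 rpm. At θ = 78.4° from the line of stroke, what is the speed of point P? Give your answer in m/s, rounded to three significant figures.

3.94

ω = 195.8 rad/s.  Crank-pin speed |V_A| = rω = 3.799 m/s, perpendicular to OA.
Rod angle: sinφ = −(r/L) sinθ ⇒ φ = -19.764°; ω_rod = −rω cosθ/√(L²−r²sin²θ) = -14.443 rad/s.
V_P = V_A + ω_rod × AP, with AP = 0.0433 m along the rod.
Components: V_Px = −rω sinθ − a·ω_rod·sinφ = -3.9329 m/s;  V_Py = rω cosθ + a·ω_rod·cosφ = +0.17534 m/s.
|V_P| = √(V_Px² + V_Py²) = 3.9368 m/s.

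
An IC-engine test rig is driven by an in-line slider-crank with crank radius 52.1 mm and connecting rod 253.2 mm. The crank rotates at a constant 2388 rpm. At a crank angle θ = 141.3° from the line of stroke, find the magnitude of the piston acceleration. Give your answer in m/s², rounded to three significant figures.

ω = 2π·2388/60 = 250.1 rad/s
x(θ) = r cosθ + √(L² − r² sin²θ); with ω constant, a = ω²·d²x/dθ².
d²x/dθ² = −r cosθ − r²(cos2θ)/√u − r⁴ sin²2θ/(4u^{3/2}),  u = L² − r² sin²θ = 0.0630491 m².
Substituting r = 0.0521 m, L = 0.2532 m, θ = 141.3°: d²x/dθ² = +0.038191 m.
a = ω²·d²x/dθ² = (250.1)²·(+0.038191) = +2388.3 m/s²;  |a| = 2388.3 m/s².

2390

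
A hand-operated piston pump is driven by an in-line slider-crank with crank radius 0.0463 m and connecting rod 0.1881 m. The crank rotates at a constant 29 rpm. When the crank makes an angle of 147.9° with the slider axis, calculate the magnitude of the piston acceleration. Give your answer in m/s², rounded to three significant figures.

ω = 2π·29/60 = 3.037 rad/s
x(θ) = r cosθ + √(L² − r² sin²θ); with ω constant, a = ω²·d²x/dθ².
d²x/dθ² = −r cosθ − r²(cos2θ)/√u − r⁴ sin²2θ/(4u^{3/2}),  u = L² − r² sin²θ = 0.0347763 m².
Substituting r = 0.0463 m, L = 0.1881 m, θ = 147.9°: d²x/dθ² = +0.034075 m.
a = ω²·d²x/dθ² = (3.037)²·(+0.034075) = +0.31426 m/s²;  |a| = 0.31426 m/s².

0.314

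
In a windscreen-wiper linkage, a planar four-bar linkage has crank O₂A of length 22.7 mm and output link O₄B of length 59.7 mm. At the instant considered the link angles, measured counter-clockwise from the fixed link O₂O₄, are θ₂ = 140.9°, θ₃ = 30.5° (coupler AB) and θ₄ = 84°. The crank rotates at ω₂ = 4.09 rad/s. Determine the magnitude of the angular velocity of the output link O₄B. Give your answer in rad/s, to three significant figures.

1.81

ω₂ = 4.09 rad/s
Differentiating the loop-closure r₂e^{iθ₂}+r₃e^{iθ₃}=r₁+r₄e^{iθ₄} gives r₂ω₂e^{iθ₂}+r₃ω₃e^{iθ₃}=r₄ω₄e^{iθ₄}.
Eliminating the other unknown: ω₄ = r₂ω₂ sin(θ₂−θ₃) / [r₄ sin(θ₄−θ₃)].
Numerator sine = +0.93728; denominator sine = +0.80386.
Result = 0.0227·4.09·(+0.93728) / (0.0597·(+0.80386)) = +1.8133 rad/s; magnitude 1.8133 rad/s.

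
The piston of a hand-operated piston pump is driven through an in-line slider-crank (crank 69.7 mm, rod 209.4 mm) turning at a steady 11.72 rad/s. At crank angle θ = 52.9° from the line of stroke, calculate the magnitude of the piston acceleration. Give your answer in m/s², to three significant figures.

ω = 11.72 rad/s
x(θ) = r cosθ + √(L² − r² sin²θ); with ω constant, a = ω²·d²x/dθ².
d²x/dθ² = −r cosθ − r²(cos2θ)/√u − r⁴ sin²2θ/(4u^{3/2}),  u = L² − r² sin²θ = 0.0407579 m².
Substituting r = 0.0697 m, L = 0.2094 m, θ = 52.9°: d²x/dθ² = -0.036155 m.
a = ω²·d²x/dθ² = (11.72)²·(-0.036155) = -4.9663 m/s²;  |a| = 4.9663 m/s².

4.97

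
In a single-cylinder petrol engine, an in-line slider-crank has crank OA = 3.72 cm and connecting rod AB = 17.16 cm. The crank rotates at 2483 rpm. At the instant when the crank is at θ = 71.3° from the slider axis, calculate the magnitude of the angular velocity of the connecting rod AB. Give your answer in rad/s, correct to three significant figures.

ω = 260 rad/s (converted from 2483 rpm).
The rod makes angle φ with the slider axis where L sinφ = r sinθ; differentiating, L cosφ·φ̇ = r ω cosθ.
L cosφ = √(L² − r² sin²θ) = 0.16794 m.
|ω_rod| = r ω |cosθ| / √(L² − r² sin²θ) = 0.0372·260·0.32061/0.16794 = 18.466 rad/s.

18.5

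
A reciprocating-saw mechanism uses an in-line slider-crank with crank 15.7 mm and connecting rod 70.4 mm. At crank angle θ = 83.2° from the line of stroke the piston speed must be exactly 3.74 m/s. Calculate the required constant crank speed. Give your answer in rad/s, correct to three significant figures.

For an in-line slider-crank, |v_piston| = rω|sinθ|·[1 + r cosθ/√(L² − r² sin²θ)].
With r = 0.0157 m, L = 0.0704 m, θ = 83.2°: the bracketed kinematic factor |dx/dθ| = 0.016012 m.
ω = v/|dx/dθ| = 3.74/0.016012 = 233.58 rad/s.

234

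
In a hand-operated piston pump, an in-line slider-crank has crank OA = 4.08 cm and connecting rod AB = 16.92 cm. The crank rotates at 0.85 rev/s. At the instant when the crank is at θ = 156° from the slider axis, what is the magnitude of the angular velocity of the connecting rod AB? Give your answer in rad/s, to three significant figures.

1.18

ω = 5.341 rad/s (converted from 0.85 rev/s).
The rod makes angle φ with the slider axis where L sinφ = r sinθ; differentiating, L cosφ·φ̇ = r ω cosθ.
L cosφ = √(L² − r² sin²θ) = 0.16838 m.
|ω_rod| = r ω |cosθ| / √(L² − r² sin²θ) = 0.0408·5.341·0.91355/0.16838 = 1.1822 rad/s.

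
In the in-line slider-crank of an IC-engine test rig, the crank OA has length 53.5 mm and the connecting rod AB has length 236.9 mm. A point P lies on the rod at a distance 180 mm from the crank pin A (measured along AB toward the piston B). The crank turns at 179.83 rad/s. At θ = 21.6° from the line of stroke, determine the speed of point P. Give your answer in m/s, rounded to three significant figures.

4.64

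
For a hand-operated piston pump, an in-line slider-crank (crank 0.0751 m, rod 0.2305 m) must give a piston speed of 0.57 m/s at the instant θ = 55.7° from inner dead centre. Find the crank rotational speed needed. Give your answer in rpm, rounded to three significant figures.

73.7

For an in-line slider-crank, |v_piston| = rω|sinθ|·[1 + r cosθ/√(L² − r² sin²θ)].
With r = 0.0751 m, L = 0.2305 m, θ = 55.7°: the bracketed kinematic factor |dx/dθ| = 0.073867 m.
ω = v/|dx/dθ| = 0.57/0.073867 = 7.7165 rad/s.
N = 60ω/(2π) = 73.688 rpm.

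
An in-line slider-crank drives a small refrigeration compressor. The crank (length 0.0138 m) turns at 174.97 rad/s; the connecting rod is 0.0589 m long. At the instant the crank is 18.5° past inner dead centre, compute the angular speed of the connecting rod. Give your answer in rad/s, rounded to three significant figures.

ω = 175 rad/s
The rod makes angle φ with the slider axis where L sinφ = r sinθ; differentiating, L cosφ·φ̇ = r ω cosθ.
L cosφ = √(L² − r² sin²θ) = 0.058737 m.
|ω_rod| = r ω |cosθ| / √(L² − r² sin²θ) = 0.0138·175·0.94832/0.058737 = 38.984 rad/s.

39.0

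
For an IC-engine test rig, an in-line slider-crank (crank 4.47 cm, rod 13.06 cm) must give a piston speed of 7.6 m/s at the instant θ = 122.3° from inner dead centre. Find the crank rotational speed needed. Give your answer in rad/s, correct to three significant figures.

For an in-line slider-crank, |v_piston| = rω|sinθ|·[1 + r cosθ/√(L² − r² sin²θ)].
With r = 0.0447 m, L = 0.1306 m, θ = 122.3°: the bracketed kinematic factor |dx/dθ| = 0.030564 m.
ω = v/|dx/dθ| = 7.6/0.030564 = 248.66 rad/s.

249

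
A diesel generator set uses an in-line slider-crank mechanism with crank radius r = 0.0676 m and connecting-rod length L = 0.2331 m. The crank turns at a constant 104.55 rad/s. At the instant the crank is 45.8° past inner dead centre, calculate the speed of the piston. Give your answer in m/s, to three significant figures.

ω = 104.5 rad/s
For an in-line slider-crank, x = r cosθ + √(L² − r² sin²θ), so v = −rω sinθ·[1 + r cosθ/√(L² − r² sin²θ)].
With r = 0.0676 m, L = 0.2331 m, θ = 45.8°: √(L² − r² sin²θ) = 0.22801 m.
v = −0.0676·104.5·0.71691·[1 + 0.0676·0.69717/0.22801] = -6.1141 m/s.
|v| = 6.1141 m/s.

6.11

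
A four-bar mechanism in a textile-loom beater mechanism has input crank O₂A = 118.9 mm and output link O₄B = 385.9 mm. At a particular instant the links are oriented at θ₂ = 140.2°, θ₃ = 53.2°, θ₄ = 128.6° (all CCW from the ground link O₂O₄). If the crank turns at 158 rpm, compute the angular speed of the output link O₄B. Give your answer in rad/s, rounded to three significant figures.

ω₂ = 16.55 rad/s (from 158 rpm).
Differentiating the loop-closure r₂e^{iθ₂}+r₃e^{iθ₃}=r₁+r₄e^{iθ₄} gives r₂ω₂e^{iθ₂}+r₃ω₃e^{iθ₃}=r₄ω₄e^{iθ₄}.
Eliminating the other unknown: ω₄ = r₂ω₂ sin(θ₂−θ₃) / [r₄ sin(θ₄−θ₃)].
Numerator sine = +0.99863; denominator sine = +0.96771.
Result = 0.1189·16.55·(+0.99863) / (0.3859·(+0.96771)) = +5.2608 rad/s; magnitude 5.2608 rad/s.

5.26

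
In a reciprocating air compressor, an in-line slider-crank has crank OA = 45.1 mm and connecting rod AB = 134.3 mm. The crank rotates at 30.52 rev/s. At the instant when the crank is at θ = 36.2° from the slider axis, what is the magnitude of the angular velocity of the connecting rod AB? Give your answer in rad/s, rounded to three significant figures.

53.0

ω = 191.8 rad/s (converted from 30.52 rev/s).
The rod makes angle φ with the slider axis where L sinφ = r sinθ; differentiating, L cosφ·φ̇ = r ω cosθ.
L cosφ = √(L² − r² sin²θ) = 0.13163 m.
|ω_rod| = r ω |cosθ| / √(L² − r² sin²θ) = 0.0451·191.8·0.80696/0.13163 = 53.019 rad/s.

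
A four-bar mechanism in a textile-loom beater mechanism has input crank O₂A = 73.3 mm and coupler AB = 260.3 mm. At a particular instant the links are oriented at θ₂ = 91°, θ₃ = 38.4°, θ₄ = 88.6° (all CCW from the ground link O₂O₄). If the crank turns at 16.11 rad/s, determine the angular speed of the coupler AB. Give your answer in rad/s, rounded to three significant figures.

ω₂ = 16.11 rad/s
Differentiating the loop-closure r₂e^{iθ₂}+r₃e^{iθ₃}=r₁+r₄e^{iθ₄} gives r₂ω₂e^{iθ₂}+r₃ω₃e^{iθ₃}=r₄ω₄e^{iθ₄}.
Eliminating the other unknown: ω₃ = r₂ω₂ sin(θ₄−θ₂) / [r₃ sin(θ₃−θ₄)].
Numerator sine = -0.04188; denominator sine = -0.76828.
Result = 0.0733·16.11·(-0.04188) / (0.2603·(-0.76828)) = +0.24727 rad/s; magnitude 0.24727 rad/s.

0.247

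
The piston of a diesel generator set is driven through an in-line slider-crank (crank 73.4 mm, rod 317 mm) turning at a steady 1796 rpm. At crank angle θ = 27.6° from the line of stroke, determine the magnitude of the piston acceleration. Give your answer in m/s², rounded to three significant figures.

2650

ω = 2π·1796/60 = 188.1 rad/s
x(θ) = r cosθ + √(L² − r² sin²θ); with ω constant, a = ω²·d²x/dθ².
d²x/dθ² = −r cosθ − r²(cos2θ)/√u − r⁴ sin²2θ/(4u^{3/2}),  u = L² − r² sin²θ = 0.0993326 m².
Substituting r = 0.0734 m, L = 0.317 m, θ = 27.6°: d²x/dθ² = -0.074959 m.
a = ω²·d²x/dθ² = (188.1)²·(-0.074959) = -2651.5 m/s²;  |a| = 2651.5 m/s².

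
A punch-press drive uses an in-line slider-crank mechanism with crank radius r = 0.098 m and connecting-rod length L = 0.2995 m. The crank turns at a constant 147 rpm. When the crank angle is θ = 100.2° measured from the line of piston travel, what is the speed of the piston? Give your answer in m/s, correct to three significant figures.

ω = 2π·147/60 = 15.39 rad/s
For an in-line slider-crank, x = r cosθ + √(L² − r² sin²θ), so v = −rω sinθ·[1 + r cosθ/√(L² − r² sin²θ)].
With r = 0.098 m, L = 0.2995 m, θ = 100.2°: √(L² − r² sin²θ) = 0.28354 m.
v = −0.098·15.39·0.98420·[1 + 0.098·-0.17708/0.28354] = -1.3939 m/s.
|v| = 1.3939 m/s.

1.39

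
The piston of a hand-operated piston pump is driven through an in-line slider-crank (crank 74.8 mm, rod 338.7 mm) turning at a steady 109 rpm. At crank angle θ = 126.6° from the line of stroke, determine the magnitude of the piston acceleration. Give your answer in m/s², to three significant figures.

ω = 2π·109/60 = 11.41 rad/s
x(θ) = r cosθ + √(L² − r² sin²θ); with ω constant, a = ω²·d²x/dθ².
d²x/dθ² = −r cosθ − r²(cos2θ)/√u − r⁴ sin²2θ/(4u^{3/2}),  u = L² − r² sin²θ = 0.111112 m².
Substituting r = 0.0748 m, L = 0.3387 m, θ = 126.6°: d²x/dθ² = +0.049255 m.
a = ω²·d²x/dθ² = (11.41)²·(+0.049255) = +6.4175 m/s²;  |a| = 6.4175 m/s².

6.42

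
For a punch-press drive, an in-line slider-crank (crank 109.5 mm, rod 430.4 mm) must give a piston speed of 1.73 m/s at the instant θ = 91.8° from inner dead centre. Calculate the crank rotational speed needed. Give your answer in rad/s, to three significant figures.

15.9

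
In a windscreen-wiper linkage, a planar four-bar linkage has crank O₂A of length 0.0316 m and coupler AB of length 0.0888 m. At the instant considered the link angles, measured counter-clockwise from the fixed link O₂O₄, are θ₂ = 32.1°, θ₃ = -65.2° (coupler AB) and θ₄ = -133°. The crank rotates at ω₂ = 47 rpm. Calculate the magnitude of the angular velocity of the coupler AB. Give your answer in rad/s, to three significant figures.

ω₂ = 4.922 rad/s (from 47 rpm).
Differentiating the loop-closure r₂e^{iθ₂}+r₃e^{iθ₃}=r₁+r₄e^{iθ₄} gives r₂ω₂e^{iθ₂}+r₃ω₃e^{iθ₃}=r₄ω₄e^{iθ₄}.
Eliminating the other unknown: ω₃ = r₂ω₂ sin(θ₄−θ₂) / [r₃ sin(θ₃−θ₄)].
Numerator sine = -0.25713; denominator sine = +0.92587.
Result = 0.0316·4.922·(-0.25713) / (0.0888·(+0.92587)) = -0.48642 rad/s; magnitude 0.48642 rad/s.

0.486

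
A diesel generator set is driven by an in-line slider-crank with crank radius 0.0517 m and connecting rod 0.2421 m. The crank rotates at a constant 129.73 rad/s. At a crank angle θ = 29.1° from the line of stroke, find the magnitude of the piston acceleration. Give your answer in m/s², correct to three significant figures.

ω = 129.7 rad/s
x(θ) = r cosθ + √(L² − r² sin²θ); with ω constant, a = ω²·d²x/dθ².
d²x/dθ² = −r cosθ − r²(cos2θ)/√u − r⁴ sin²2θ/(4u^{3/2}),  u = L² − r² sin²θ = 0.0579802 m².
Substituting r = 0.0517 m, L = 0.2421 m, θ = 29.1°: d²x/dθ² = -0.051116 m.
a = ω²·d²x/dθ² = (129.7)²·(-0.051116) = -860.27 m/s²;  |a| = 860.27 m/s².

860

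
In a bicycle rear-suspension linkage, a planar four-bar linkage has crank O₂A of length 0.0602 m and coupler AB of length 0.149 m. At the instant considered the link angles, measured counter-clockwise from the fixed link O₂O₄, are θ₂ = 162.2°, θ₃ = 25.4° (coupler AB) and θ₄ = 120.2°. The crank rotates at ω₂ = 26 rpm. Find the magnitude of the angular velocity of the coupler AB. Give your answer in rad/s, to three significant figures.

ω₂ = 2.723 rad/s (from 26 rpm).
Differentiating the loop-closure r₂e^{iθ₂}+r₃e^{iθ₃}=r₁+r₄e^{iθ₄} gives r₂ω₂e^{iθ₂}+r₃ω₃e^{iθ₃}=r₄ω₄e^{iθ₄}.
Eliminating the other unknown: ω₃ = r₂ω₂ sin(θ₄−θ₂) / [r₃ sin(θ₃−θ₄)].
Numerator sine = -0.66913; denominator sine = -0.99649.
Result = 0.0602·2.723·(-0.66913) / (0.149·(-0.99649)) = +0.73867 rad/s; magnitude 0.73867 rad/s.

0.739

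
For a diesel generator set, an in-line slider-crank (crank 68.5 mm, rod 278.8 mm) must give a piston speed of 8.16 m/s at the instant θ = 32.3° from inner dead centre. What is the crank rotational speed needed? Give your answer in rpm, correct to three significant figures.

1760

For an in-line slider-crank, |v_piston| = rω|sinθ|·[1 + r cosθ/√(L² − r² sin²θ)].
With r = 0.0685 m, L = 0.2788 m, θ = 32.3°: the bracketed kinematic factor |dx/dθ| = 0.044271 m.
ω = v/|dx/dθ| = 8.16/0.044271 = 184.32 rad/s.
N = 60ω/(2π) = 1760.1 rpm.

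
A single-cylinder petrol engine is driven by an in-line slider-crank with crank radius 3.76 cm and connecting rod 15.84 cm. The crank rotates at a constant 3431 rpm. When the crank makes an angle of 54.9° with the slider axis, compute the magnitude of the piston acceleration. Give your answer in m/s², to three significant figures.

2410

ω = 2π·3431/60 = 359.3 rad/s
x(θ) = r cosθ + √(L² − r² sin²θ); with ω constant, a = ω²·d²x/dθ².
d²x/dθ² = −r cosθ − r²(cos2θ)/√u − r⁴ sin²2θ/(4u^{3/2}),  u = L² − r² sin²θ = 0.0241442 m².
Substituting r = 0.0376 m, L = 0.1584 m, θ = 54.9°: d²x/dθ² = -0.018656 m.
a = ω²·d²x/dθ² = (359.3)²·(-0.018656) = -2408.4 m/s²;  |a| = 2408.4 m/s².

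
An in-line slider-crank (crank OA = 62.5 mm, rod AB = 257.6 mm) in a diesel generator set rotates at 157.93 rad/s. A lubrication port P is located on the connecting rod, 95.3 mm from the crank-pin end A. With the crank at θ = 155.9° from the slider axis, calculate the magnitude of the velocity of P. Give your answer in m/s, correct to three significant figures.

ω = 157.9 rad/s.  Crank-pin speed |V_A| = rω = 9.8706 m/s, perpendicular to OA.
Rod angle: sinφ = −(r/L) sinθ ⇒ φ = -5.686°; ω_rod = −rω cosθ/√(L²−r²sin²θ) = +35.151 rad/s.
V_P = V_A + ω_rod × AP, with AP = 0.0953 m along the rod.
Components: V_Px = −rω sinθ − a·ω_rod·sinφ = -3.6986 m/s;  V_Py = rω cosθ + a·ω_rod·cosφ = -5.6769 m/s.
|V_P| = √(V_Px² + V_Py²) = 6.7754 m/s.

6.78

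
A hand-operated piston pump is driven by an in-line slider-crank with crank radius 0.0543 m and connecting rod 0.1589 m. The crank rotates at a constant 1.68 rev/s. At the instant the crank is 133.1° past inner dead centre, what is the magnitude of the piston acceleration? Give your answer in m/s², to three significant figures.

4.21

ω = 2π·1.68 = 10.56 rad/s
x(θ) = r cosθ + √(L² − r² sin²θ); with ω constant, a = ω²·d²x/dθ².
d²x/dθ² = −r cosθ − r²(cos2θ)/√u − r⁴ sin²2θ/(4u^{3/2}),  u = L² − r² sin²θ = 0.0236773 m².
Substituting r = 0.0543 m, L = 0.1589 m, θ = 133.1°: d²x/dθ² = +0.037778 m.
a = ω²·d²x/dθ² = (10.56)²·(+0.037778) = +4.2093 m/s²;  |a| = 4.2093 m/s².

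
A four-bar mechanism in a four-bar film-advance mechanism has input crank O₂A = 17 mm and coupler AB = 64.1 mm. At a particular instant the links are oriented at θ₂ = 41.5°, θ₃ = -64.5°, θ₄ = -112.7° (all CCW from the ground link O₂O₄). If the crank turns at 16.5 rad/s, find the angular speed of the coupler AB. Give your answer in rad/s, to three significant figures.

2.55

ω₂ = 16.5 rad/s
Differentiating the loop-closure r₂e^{iθ₂}+r₃e^{iθ₃}=r₁+r₄e^{iθ₄} gives r₂ω₂e^{iθ₂}+r₃ω₃e^{iθ₃}=r₄ω₄e^{iθ₄}.
Eliminating the other unknown: ω₃ = r₂ω₂ sin(θ₄−θ₂) / [r₃ sin(θ₃−θ₄)].
Numerator sine = -0.43523; denominator sine = +0.74548.
Result = 0.017·16.5·(-0.43523) / (0.0641·(+0.74548)) = -2.5548 rad/s; magnitude 2.5548 rad/s.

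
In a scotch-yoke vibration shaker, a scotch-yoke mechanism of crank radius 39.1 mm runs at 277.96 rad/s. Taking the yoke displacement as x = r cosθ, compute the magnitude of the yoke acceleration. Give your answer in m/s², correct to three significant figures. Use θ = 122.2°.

1610

ω = 278 rad/s
x = r cosθ ⇒ ẍ = −rω² cosθ (ω constant).
|a| = rω²|cosθ| = 0.0391·(278)²·|cos 122.2°| = 1609.8 m/s².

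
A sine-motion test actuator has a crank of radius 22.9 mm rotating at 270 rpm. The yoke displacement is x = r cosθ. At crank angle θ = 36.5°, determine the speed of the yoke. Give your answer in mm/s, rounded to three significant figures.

ω = 28.27 rad/s (from 270 rpm).
x = r cosθ ⇒ ẋ = −rω sinθ.
|v| = rω|sinθ| = 0.0229·28.27·|sin 36.5°| = 0.38514 m/s = 385.14 mm/s.

385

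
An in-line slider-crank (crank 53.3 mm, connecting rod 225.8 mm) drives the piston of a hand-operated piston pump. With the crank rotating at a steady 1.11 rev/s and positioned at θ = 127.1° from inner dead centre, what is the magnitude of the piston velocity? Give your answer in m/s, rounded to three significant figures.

0.254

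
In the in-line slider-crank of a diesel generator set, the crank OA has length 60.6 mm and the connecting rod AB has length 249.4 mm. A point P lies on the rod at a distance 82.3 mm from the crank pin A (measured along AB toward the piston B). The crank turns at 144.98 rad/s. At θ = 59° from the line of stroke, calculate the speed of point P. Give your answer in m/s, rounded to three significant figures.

8.41

ω = 145 rad/s.  Crank-pin speed |V_A| = rω = 8.7858 m/s, perpendicular to OA.
Rod angle: sinφ = −(r/L) sinθ ⇒ φ = -12.021°; ω_rod = −rω cosθ/√(L²−r²sin²θ) = -18.55 rad/s.
V_P = V_A + ω_rod × AP, with AP = 0.0823 m along the rod.
Components: V_Px = −rω sinθ − a·ω_rod·sinφ = -7.8489 m/s;  V_Py = rω cosθ + a·ω_rod·cosφ = +3.0318 m/s.
|V_P| = √(V_Px² + V_Py²) = 8.4141 m/s.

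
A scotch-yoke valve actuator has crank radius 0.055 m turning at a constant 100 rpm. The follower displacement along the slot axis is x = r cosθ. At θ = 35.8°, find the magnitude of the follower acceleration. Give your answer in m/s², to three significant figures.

ω = 10.47 rad/s (from 100 rpm).
x = r cosθ ⇒ ẍ = −rω² cosθ (ω constant).
|a| = rω²|cosθ| = 0.055·(10.47)²·|cos 35.8°| = 4.8919 m/s².

4.89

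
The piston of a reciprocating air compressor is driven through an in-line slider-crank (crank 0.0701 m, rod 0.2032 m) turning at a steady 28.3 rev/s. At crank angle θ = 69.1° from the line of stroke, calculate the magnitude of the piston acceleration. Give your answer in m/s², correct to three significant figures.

200

ω = 2π·28.3 = 177.8 rad/s
x(θ) = r cosθ + √(L² − r² sin²θ); with ω constant, a = ω²·d²x/dθ².
d²x/dθ² = −r cosθ − r²(cos2θ)/√u − r⁴ sin²2θ/(4u^{3/2}),  u = L² − r² sin²θ = 0.0370016 m².
Substituting r = 0.0701 m, L = 0.2032 m, θ = 69.1°: d²x/dθ² = -0.0063401 m.
a = ω²·d²x/dθ² = (177.8)²·(-0.0063401) = -200.46 m/s²;  |a| = 200.46 m/s².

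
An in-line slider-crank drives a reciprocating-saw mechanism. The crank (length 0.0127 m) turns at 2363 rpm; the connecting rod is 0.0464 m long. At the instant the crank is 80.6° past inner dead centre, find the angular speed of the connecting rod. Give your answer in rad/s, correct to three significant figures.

11.5

ω = 247.5 rad/s (converted from 2363 rpm).
The rod makes angle φ with the slider axis where L sinφ = r sinθ; differentiating, L cosφ·φ̇ = r ω cosθ.
L cosφ = √(L² − r² sin²θ) = 0.044676 m.
|ω_rod| = r ω |cosθ| / √(L² − r² sin²θ) = 0.0127·247.5·0.16333/0.044676 = 11.489 rad/s.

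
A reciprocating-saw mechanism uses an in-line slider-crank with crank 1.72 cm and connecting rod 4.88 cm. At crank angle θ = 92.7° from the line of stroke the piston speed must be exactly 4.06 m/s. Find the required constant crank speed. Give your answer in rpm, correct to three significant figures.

2300

For an in-line slider-crank, |v_piston| = rω|sinθ|·[1 + r cosθ/√(L² − r² sin²θ)].
With r = 0.0172 m, L = 0.0488 m, θ = 92.7°: the bracketed kinematic factor |dx/dθ| = 0.016876 m.
ω = v/|dx/dθ| = 4.06/0.016876 = 240.58 rad/s.
N = 60ω/(2π) = 2297.3 rpm.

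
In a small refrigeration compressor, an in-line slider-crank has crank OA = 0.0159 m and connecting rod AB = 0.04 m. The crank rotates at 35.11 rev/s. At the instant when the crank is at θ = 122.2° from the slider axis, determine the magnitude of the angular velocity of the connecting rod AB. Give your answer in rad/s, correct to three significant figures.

49.6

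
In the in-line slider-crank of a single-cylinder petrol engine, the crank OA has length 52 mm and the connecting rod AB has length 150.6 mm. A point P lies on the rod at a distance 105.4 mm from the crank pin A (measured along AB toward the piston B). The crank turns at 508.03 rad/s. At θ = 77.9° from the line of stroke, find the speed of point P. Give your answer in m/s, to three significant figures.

ω = 508 rad/s.  Crank-pin speed |V_A| = rω = 26.418 m/s, perpendicular to OA.
Rod angle: sinφ = −(r/L) sinθ ⇒ φ = -19.732°; ω_rod = −rω cosθ/√(L²−r²sin²θ) = -39.064 rad/s.
V_P = V_A + ω_rod × AP, with AP = 0.1054 m along the rod.
Components: V_Px = −rω sinθ − a·ω_rod·sinφ = -27.221 m/s;  V_Py = rω cosθ + a·ω_rod·cosφ = +1.662 m/s.
|V_P| = √(V_Px² + V_Py²) = 27.271 m/s.

27.3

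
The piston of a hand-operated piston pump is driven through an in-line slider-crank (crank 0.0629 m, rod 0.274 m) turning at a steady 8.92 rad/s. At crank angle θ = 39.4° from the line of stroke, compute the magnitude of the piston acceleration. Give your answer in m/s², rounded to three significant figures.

4.11

ω = 8.92 rad/s
x(θ) = r cosθ + √(L² − r² sin²θ); with ω constant, a = ω²·d²x/dθ².
d²x/dθ² = −r cosθ − r²(cos2θ)/√u − r⁴ sin²2θ/(4u^{3/2}),  u = L² − r² sin²θ = 0.073482 m².
Substituting r = 0.0629 m, L = 0.274 m, θ = 39.4°: d²x/dθ² = -0.051629 m.
a = ω²·d²x/dθ² = (8.92)²·(-0.051629) = -4.1079 m/s²;  |a| = 4.1079 m/s².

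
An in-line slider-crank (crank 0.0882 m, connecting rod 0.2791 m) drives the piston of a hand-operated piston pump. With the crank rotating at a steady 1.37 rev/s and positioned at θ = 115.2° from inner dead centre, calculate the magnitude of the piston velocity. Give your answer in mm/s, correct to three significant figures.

591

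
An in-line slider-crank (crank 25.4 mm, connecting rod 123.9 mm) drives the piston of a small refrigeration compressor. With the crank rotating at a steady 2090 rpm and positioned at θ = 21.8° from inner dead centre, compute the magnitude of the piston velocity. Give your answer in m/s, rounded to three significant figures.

2.46

ω = 2π·2090/60 = 218.9 rad/s
For an in-line slider-crank, x = r cosθ + √(L² − r² sin²θ), so v = −rω sinθ·[1 + r cosθ/√(L² − r² sin²θ)].
With r = 0.0254 m, L = 0.1239 m, θ = 21.8°: √(L² − r² sin²θ) = 0.12354 m.
v = −0.0254·218.9·0.37137·[1 + 0.0254·0.92849/0.12354] = -2.4586 m/s.
|v| = 2.4586 m/s.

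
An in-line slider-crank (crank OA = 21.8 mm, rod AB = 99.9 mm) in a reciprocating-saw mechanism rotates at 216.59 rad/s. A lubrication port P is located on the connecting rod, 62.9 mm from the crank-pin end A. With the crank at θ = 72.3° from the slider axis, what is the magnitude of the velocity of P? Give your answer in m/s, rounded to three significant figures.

ω = 216.6 rad/s.  Crank-pin speed |V_A| = rω = 4.7217 m/s, perpendicular to OA.
Rod angle: sinφ = −(r/L) sinθ ⇒ φ = -11.999°; ω_rod = −rω cosθ/√(L²−r²sin²θ) = -14.691 rad/s.
V_P = V_A + ω_rod × AP, with AP = 0.0629 m along the rod.
Components: V_Px = −rω sinθ − a·ω_rod·sinφ = -4.6902 m/s;  V_Py = rω cosθ + a·ω_rod·cosφ = +0.53168 m/s.
|V_P| = √(V_Px² + V_Py²) = 4.7203 m/s.

4.72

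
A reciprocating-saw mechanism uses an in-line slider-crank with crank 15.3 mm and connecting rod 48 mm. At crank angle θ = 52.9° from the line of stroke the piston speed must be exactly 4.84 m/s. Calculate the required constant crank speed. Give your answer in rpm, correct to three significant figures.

3160

For an in-line slider-crank, |v_piston| = rω|sinθ|·[1 + r cosθ/√(L² − r² sin²θ)].
With r = 0.0153 m, L = 0.048 m, θ = 52.9°: the bracketed kinematic factor |dx/dθ| = 0.014629 m.
ω = v/|dx/dθ| = 4.84/0.014629 = 330.85 rad/s.
N = 60ω/(2π) = 3159.4 rpm.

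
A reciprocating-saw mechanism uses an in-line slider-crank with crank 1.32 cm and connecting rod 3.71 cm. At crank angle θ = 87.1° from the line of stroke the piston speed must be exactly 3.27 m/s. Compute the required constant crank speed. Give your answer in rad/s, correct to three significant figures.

243

For an in-line slider-crank, |v_piston| = rω|sinθ|·[1 + r cosθ/√(L² − r² sin²θ)].
With r = 0.0132 m, L = 0.0371 m, θ = 87.1°: the bracketed kinematic factor |dx/dθ| = 0.013437 m.
ω = v/|dx/dθ| = 3.27/0.013437 = 243.36 rad/s.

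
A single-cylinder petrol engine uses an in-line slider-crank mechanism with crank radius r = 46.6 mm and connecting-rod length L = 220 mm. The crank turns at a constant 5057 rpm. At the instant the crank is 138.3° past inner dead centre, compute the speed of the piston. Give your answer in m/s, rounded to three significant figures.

13.8

ω = 2π·5057/60 = 529.6 rad/s
For an in-line slider-crank, x = r cosθ + √(L² − r² sin²θ), so v = −rω sinθ·[1 + r cosθ/√(L² − r² sin²θ)].
With r = 0.0466 m, L = 0.22 m, θ = 138.3°: √(L² − r² sin²θ) = 0.2178 m.
v = −0.0466·529.6·0.66523·[1 + 0.0466·-0.74664/0.2178] = -13.794 m/s.
|v| = 13.794 m/s.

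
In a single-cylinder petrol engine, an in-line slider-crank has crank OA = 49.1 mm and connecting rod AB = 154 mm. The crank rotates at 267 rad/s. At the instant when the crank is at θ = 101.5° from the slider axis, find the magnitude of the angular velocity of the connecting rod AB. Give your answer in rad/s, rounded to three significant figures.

ω = 267 rad/s
The rod makes angle φ with the slider axis where L sinφ = r sinθ; differentiating, L cosφ·φ̇ = r ω cosθ.
L cosφ = √(L² − r² sin²θ) = 0.14629 m.
|ω_rod| = r ω |cosθ| / √(L² − r² sin²θ) = 0.0491·267·0.19937/0.14629 = 17.866 rad/s.

17.9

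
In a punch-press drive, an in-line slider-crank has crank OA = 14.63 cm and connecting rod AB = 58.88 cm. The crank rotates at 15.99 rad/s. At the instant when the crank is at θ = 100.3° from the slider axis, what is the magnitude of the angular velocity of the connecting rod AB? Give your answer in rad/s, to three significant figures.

ω = 15.99 rad/s
The rod makes angle φ with the slider axis where L sinφ = r sinθ; differentiating, L cosφ·φ̇ = r ω cosθ.
L cosφ = √(L² − r² sin²θ) = 0.57093 m.
|ω_rod| = r ω |cosθ| / √(L² − r² sin²θ) = 0.1463·15.99·0.17880/0.57093 = 0.73262 rad/s.

0.733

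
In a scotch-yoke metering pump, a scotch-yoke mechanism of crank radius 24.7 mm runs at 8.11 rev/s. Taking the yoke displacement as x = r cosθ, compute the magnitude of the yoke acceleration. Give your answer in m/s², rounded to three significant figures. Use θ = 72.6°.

19.2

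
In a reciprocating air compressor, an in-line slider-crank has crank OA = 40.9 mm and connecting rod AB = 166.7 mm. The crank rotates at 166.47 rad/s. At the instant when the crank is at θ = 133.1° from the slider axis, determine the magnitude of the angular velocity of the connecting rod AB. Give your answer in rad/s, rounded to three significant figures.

ω = 166.5 rad/s
The rod makes angle φ with the slider axis where L sinφ = r sinθ; differentiating, L cosφ·φ̇ = r ω cosθ.
L cosφ = √(L² − r² sin²θ) = 0.164 m.
|ω_rod| = r ω |cosθ| / √(L² − r² sin²θ) = 0.0409·166.5·0.68327/0.164 = 28.366 rad/s.

28.4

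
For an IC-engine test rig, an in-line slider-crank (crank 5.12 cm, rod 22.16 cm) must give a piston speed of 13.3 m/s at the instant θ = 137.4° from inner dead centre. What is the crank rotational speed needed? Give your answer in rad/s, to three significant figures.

For an in-line slider-crank, |v_piston| = rω|sinθ|·[1 + r cosθ/√(L² − r² sin²θ)].
With r = 0.0512 m, L = 0.2216 m, θ = 137.4°: the bracketed kinematic factor |dx/dθ| = 0.028689 m.
ω = v/|dx/dθ| = 13.3/0.028689 = 463.6 rad/s.

464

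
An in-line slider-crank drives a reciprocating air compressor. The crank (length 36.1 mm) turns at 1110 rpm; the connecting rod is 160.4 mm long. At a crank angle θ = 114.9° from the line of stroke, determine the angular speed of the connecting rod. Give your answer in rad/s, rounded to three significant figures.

11.3

ω = 116.2 rad/s (converted from 1110 rpm).
The rod makes angle φ with the slider axis where L sinφ = r sinθ; differentiating, L cosφ·φ̇ = r ω cosθ.
L cosφ = √(L² − r² sin²θ) = 0.15702 m.
|ω_rod| = r ω |cosθ| / √(L² − r² sin²θ) = 0.0361·116.2·0.42104/0.15702 = 11.252 rad/s.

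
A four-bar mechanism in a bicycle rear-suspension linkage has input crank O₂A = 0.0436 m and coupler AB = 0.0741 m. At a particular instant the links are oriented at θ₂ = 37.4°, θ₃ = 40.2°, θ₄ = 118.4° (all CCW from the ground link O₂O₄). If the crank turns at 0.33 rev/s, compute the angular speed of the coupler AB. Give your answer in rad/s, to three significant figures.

1.23

ω₂ = 2.073 rad/s (from 0.33 rev/s).
Differentiating the loop-closure r₂e^{iθ₂}+r₃e^{iθ₃}=r₁+r₄e^{iθ₄} gives r₂ω₂e^{iθ₂}+r₃ω₃e^{iθ₃}=r₄ω₄e^{iθ₄}.
Eliminating the other unknown: ω₃ = r₂ω₂ sin(θ₄−θ₂) / [r₃ sin(θ₃−θ₄)].
Numerator sine = +0.98769; denominator sine = -0.97887.
Result = 0.0436·2.073·(+0.98769) / (0.0741·(-0.97887)) = -1.231 rad/s; magnitude 1.231 rad/s.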